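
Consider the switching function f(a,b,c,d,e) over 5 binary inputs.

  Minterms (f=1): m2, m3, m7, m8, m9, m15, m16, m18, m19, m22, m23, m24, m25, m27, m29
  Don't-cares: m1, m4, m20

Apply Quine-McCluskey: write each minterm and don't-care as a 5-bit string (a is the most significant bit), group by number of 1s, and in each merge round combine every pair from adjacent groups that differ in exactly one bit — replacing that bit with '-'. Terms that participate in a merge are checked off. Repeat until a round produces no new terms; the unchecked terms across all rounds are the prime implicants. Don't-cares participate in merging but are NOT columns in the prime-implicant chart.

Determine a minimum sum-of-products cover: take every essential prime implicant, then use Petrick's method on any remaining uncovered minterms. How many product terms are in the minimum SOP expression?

7

[col 0] 00001*, 00010*, 00011*, 00100*, 00111*, 01000*, 01001*, 01111*, 10000*, 10010*, 10011*, 10100*, 10110*, 10111*, 11000*, 11001*, 11011*, 11101*
[col 1] -0010*, -0011*, -0100, -0111*, -1000*, -1001*, 0-001, 0-111, 00-11*, 000-1, 0001-*, 0100-*, 1-000, 1-011, 10-00*, 10-10*, 10-11*, 100-0*, 1001-*, 101-0*, 1011-*, 11-01, 110-1, 1100-*
[col 2] -0-11, -001-, -100-, 10--0, 10-1-
Prime implicants: -0-11, -001-, -0100, -100-, 0-001, 0-111, 000-1, 1-000, 1-011, 10--0, 10-1-, 11-01, 110-1
PI chart (minterm → PIs covering it):
  2 | -001-  (sole → essential)
  3 | -0-11,-001-,000-1
  7 | -0-11,0-111
  8 | -100-  (sole → essential)
  9 | -100-,0-001
  15 | 0-111  (sole → essential)
  16 | 1-000,10--0
  18 | -001-,10--0,10-1-
  19 | -0-11,-001-,1-011,10-1-
  22 | 10--0,10-1-
  23 | -0-11,10-1-
  24 | -100-,1-000
  25 | -100-,11-01,110-1
  27 | 1-011,110-1
  29 | 11-01  (sole → essential)
Essential prime implicants: -001-, -100-, 0-111, 11-01
Petrick residual → -0-11, 1-011, 10--0
Minimum SOP uses 7 PIs: b'de + b'c'd + bc'd' + a'cde + ac'de + ab'e' + abd'e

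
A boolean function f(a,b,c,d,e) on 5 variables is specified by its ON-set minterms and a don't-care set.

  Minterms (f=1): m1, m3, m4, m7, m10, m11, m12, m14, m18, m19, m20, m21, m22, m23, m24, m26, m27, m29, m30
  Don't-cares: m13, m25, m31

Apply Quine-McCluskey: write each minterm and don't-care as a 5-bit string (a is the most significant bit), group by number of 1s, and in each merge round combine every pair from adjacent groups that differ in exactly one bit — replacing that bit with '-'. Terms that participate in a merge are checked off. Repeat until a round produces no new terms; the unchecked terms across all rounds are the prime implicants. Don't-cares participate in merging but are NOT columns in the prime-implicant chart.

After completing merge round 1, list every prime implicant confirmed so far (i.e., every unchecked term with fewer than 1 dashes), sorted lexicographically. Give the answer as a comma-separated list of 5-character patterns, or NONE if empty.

NONE

[col 0] 00001*, 00011*, 00100*, 00111*, 01010*, 01011*, 01100*, 01101*, 01110*, 10010*, 10011*, 10100*, 10101*, 10110*, 10111*, 11000*, 11001*, 11010*, 11011*, 11101*, 11110*, 11111*
[col 1] -0011*, -0100, -0111*, -1010*, -1011*, -1101, -1110*, 0-011*, 0-100, 00-11*, 000-1, 01-10*, 0101-*, 011-0, 0110-, 1-010*, 1-011*, 1-101*, 1-110*, 1-111*, 10-10*, 10-11*, 1001-*, 101-0*, 101-1*, 1010-*, 1011-*, 11-01*, 11-10*, 11-11*, 110-0*, 110-1*, 1100-*, 1101-*, 111-1*, 1111-*
[col 2] --011, -0-11, -1-10, -101-, 1--10*, 1--11*, 1-01-*, 1-1-1, 1-11-*, 10-1-*, 101--, 11--1, 11-1-*, 110--
[col 3] 1--1-
Prime implicants: --011, -0-11, -0100, -1-10, -101-, -1101, 0-100, 000-1, 011-0, 0110-, 1--1-, 1-1-1, 101--, 11--1, 110--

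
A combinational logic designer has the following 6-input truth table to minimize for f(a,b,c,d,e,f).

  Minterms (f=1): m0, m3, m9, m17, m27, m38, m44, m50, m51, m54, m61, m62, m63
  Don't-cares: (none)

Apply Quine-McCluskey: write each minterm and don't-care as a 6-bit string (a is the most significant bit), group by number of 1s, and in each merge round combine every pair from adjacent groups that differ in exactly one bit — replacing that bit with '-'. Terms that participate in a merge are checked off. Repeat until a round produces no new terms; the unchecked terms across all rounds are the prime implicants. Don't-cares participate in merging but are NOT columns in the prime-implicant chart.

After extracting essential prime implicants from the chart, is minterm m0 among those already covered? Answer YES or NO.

YES

[col 0] 000000, 000011, 001001, 010001, 011011, 100110*, 101100, 110010*, 110011*, 110110*, 111101*, 111110*, 111111*
[col 1] 1-0110, 11-110, 110-10, 11001-, 1111-1, 11111-
Prime implicants: 000000, 000011, 001001, 010001, 011011, 1-0110, 101100, 11-110, 110-10, 11001-, 1111-1, 11111-
PI chart (minterm → PIs covering it):
  0 | 000000  (sole → essential)
  3 | 000011  (sole → essential)
  9 | 001001  (sole → essential)
  17 | 010001  (sole → essential)
  27 | 011011  (sole → essential)
  38 | 1-0110  (sole → essential)
  44 | 101100  (sole → essential)
  50 | 110-10,11001-
  51 | 11001-  (sole → essential)
  54 | 1-0110,11-110,110-10
  61 | 1111-1  (sole → essential)
  62 | 11-110,11111-
  63 | 1111-1,11111-
Essential prime implicants: 000000, 000011, 001001, 010001, 011011, 1-0110, 101100, 11001-, 1111-1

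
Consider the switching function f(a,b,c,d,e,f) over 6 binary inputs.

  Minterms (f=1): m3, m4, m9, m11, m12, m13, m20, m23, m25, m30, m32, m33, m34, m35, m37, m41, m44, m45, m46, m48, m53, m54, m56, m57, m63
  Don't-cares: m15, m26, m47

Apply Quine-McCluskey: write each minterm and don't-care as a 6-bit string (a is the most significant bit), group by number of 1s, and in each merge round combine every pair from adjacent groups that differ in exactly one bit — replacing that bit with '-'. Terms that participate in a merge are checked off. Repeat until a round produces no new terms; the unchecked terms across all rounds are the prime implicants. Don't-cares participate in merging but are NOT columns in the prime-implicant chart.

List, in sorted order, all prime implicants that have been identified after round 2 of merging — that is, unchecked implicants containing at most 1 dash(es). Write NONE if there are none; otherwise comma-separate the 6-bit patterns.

-00011, 0-0100, 00-011, 00-100, 010111, 011-10, 1-0000, 1-0101, 1-1111, 11-000, 110110, 11100-

size-2^0 implicants → 000011(✓)  000100(✓)  001001(✓)  001011(✓)  001100(✓)  001101(✓)  001111(✓)  010100(✓)  010111  011001(✓)  011010(✓)  011110(✓)  100000(✓)  100001(✓)  100010(✓)  100011(✓)  100101(✓)  101001(✓)  101100(✓)  101101(✓)  101110(✓)  101111(✓)  110000(✓)  110101(✓)  110110  111000(✓)  111001(✓)  111111(✓)
size-2^1 implicants → -00011  -01001(✓)  -01100(✓)  -01101(✓)  -01111(✓)  -11001(✓)  0-0100  0-1001(✓)  00-011  00-100  001-01(✓)  001-11(✓)  0010-1(✓)  0011-1(✓)  00110-(✓)  011-10  1-0000  1-0101  1-1001(✓)  1-1111  10-001(✓)  10-101(✓)  100-01(✓)  1000-0(✓)  1000-1(✓)  10000-(✓)  10001-(✓)  101-01(✓)  1011-0(✓)  1011-1(✓)  10110-(✓)  10111-(✓)  11-000  11100-
size-2^2 implicants → --1001  -01-01  -011-1  -0110-  001--1  10--01  1000--  1011--
Unchecked terms (primes): --1001, -00011, -01-01, -011-1, -0110-, 0-0100, 00-011, 00-100, 001--1, 010111, 011-10, 1-0000, 1-0101, 1-1111, 10--01, 1000--, 1011--, 11-000, 110110, 11100-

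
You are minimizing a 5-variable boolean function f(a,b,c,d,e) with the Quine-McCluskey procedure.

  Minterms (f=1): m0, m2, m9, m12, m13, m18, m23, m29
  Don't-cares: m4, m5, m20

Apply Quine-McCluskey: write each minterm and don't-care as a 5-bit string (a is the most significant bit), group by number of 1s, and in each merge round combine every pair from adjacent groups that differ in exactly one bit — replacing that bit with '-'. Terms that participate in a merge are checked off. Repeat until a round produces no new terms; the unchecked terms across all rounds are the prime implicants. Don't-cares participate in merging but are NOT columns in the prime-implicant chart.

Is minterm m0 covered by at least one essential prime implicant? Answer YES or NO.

NO

Round 0: 00000✓ 00010✓ 00100✓ 00101✓ 01001✓ 01100✓ 01101✓ 10010✓ 10100✓ 10111 11101✓
Round 1: -0010 -0100 -1101 0-100✓ 0-101✓ 00-00 000-0 0010-✓ 01-01 0110-✓
Round 2: 0-10-
PIs = {-0010, -0100, -1101, 0-10-, 00-00, 000-0, 01-01, 10111}
Coverage chart:
  m0: 00-00,000-0
  m2: -0010,000-0
  m9: 01-01 ←essential
  m12: 0-10- ←essential
  m13: -1101,0-10-,01-01
  m18: -0010 ←essential
  m23: 10111 ←essential
  m29: -1101 ←essential
Essential: -0010, -1101, 0-10-, 01-01, 10111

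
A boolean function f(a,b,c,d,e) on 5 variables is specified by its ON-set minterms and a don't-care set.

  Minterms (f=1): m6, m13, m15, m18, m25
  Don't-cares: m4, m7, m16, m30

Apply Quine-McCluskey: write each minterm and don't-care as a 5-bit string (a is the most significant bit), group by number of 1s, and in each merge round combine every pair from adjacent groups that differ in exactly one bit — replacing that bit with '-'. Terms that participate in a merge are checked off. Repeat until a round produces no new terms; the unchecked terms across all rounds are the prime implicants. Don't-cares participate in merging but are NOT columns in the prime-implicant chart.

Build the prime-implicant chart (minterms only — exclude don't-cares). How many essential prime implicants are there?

3

size-2^0 implicants → 00100(✓)  00110(✓)  00111(✓)  01101(✓)  01111(✓)  10000(✓)  10010(✓)  11001  11110
size-2^1 implicants → 0-111  001-0  0011-  011-1  100-0
Unchecked terms (primes): 0-111, 001-0, 0011-, 011-1, 100-0, 11001, 11110
Minterm coverage:
  m6 ⊆ 001-0,0011-
  m13 ⊆ 011-1 [E]
  m15 ⊆ 0-111,011-1
  m18 ⊆ 100-0 [E]
  m25 ⊆ 11001 [E]
E = {011-1, 100-0, 11001}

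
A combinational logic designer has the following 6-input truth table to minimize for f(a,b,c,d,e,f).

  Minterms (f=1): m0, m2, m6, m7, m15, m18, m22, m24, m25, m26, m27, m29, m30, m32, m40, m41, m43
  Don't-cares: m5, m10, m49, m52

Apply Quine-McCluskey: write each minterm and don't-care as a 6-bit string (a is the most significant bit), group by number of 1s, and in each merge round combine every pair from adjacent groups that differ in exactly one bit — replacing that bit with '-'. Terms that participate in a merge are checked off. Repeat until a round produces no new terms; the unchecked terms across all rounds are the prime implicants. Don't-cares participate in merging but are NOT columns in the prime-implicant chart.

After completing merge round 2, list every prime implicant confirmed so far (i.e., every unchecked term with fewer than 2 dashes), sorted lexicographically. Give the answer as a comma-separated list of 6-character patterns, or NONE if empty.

-00000, 00-111, 0000-0, 0001-1, 00011-, 011-01, 10-000, 1010-1, 10100-, 110001, 110100

[col 0] 000000*, 000010*, 000101*, 000110*, 000111*, 001010*, 001111*, 010010*, 010110*, 011000*, 011001*, 011010*, 011011*, 011101*, 011110*, 100000*, 101000*, 101001*, 101011*, 110001, 110100
[col 1] -00000, 0-0010*, 0-0110*, 0-1010*, 00-010*, 00-111, 000-10*, 0000-0, 0001-1, 00011-, 01-010*, 01-110*, 010-10*, 011-01, 011-10*, 0110-0*, 0110-1*, 01100-*, 01101-*, 10-000, 1010-1, 10100-
[col 2] 0--010, 0-0-10, 01--10, 0110--
Prime implicants: -00000, 0--010, 0-0-10, 00-111, 0000-0, 0001-1, 00011-, 01--10, 011-01, 0110--, 10-000, 1010-1, 10100-, 110001, 110100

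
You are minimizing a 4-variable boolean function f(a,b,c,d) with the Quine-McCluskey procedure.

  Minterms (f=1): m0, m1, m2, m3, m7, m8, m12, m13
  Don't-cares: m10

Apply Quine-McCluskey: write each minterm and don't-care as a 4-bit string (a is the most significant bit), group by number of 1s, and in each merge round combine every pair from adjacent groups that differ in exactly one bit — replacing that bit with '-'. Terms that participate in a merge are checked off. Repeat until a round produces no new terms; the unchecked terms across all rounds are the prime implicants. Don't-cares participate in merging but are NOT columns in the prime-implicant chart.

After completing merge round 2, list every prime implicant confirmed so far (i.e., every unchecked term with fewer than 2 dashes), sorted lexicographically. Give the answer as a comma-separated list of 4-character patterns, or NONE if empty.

0-11, 1-00, 110-

Round 0: 0000✓ 0001✓ 0010✓ 0011✓ 0111✓ 1000✓ 1010✓ 1100✓ 1101✓
Round 1: -000✓ -010✓ 0-11 00-0✓ 00-1✓ 000-✓ 001-✓ 1-00 10-0✓ 110-
Round 2: -0-0 00--
PIs = {-0-0, 0-11, 00--, 1-00, 110-}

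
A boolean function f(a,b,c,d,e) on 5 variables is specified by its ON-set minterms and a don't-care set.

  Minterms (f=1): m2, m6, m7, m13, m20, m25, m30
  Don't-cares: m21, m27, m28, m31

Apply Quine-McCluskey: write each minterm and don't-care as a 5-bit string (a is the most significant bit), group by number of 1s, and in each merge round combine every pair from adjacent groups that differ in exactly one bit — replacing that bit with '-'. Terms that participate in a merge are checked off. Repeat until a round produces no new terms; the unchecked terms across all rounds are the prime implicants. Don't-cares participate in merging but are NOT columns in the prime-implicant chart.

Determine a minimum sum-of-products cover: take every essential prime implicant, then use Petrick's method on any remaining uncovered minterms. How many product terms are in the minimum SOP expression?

6

Round 0: 00010✓ 00110✓ 00111✓ 01101 10100✓ 10101✓ 11001✓ 11011✓ 11100✓ 11110✓ 11111✓
Round 1: 00-10 0011- 1-100 1010- 11-11 110-1 111-0 1111-
PIs = {00-10, 0011-, 01101, 1-100, 1010-, 11-11, 110-1, 111-0, 1111-}
Coverage chart:
  m2: 00-10 ←essential
  m6: 00-10,0011-
  m7: 0011- ←essential
  m13: 01101 ←essential
  m20: 1-100,1010-
  m25: 110-1 ←essential
  m30: 111-0,1111-
Essential: 00-10, 0011-, 01101, 110-1
Petrick residual → 1-100, 111-0
Min cover (6 terms): a'b'de' + a'b'cd + a'bcd'e + acd'e' + abc'e + abce'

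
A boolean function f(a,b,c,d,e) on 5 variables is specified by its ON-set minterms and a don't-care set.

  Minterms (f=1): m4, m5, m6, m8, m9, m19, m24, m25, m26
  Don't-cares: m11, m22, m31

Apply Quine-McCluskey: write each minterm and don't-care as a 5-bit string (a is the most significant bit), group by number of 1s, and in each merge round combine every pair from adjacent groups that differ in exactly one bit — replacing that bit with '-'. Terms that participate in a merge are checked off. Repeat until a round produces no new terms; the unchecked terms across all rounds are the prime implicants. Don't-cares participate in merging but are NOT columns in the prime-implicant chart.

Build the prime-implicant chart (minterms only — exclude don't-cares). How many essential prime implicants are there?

4

[col 0] 00100*, 00101*, 00110*, 01000*, 01001*, 01011*, 10011, 10110*, 11000*, 11001*, 11010*, 11111
[col 1] -0110, -1000*, -1001*, 001-0, 0010-, 010-1, 0100-*, 110-0, 1100-*
[col 2] -100-
Prime implicants: -0110, -100-, 001-0, 0010-, 010-1, 10011, 110-0, 11111
PI chart (minterm → PIs covering it):
  4 | 001-0,0010-
  5 | 0010-  (sole → essential)
  6 | -0110,001-0
  8 | -100-  (sole → essential)
  9 | -100-,010-1
  19 | 10011  (sole → essential)
  24 | -100-,110-0
  25 | -100-  (sole → essential)
  26 | 110-0  (sole → essential)
Essential prime implicants: -100-, 0010-, 10011, 110-0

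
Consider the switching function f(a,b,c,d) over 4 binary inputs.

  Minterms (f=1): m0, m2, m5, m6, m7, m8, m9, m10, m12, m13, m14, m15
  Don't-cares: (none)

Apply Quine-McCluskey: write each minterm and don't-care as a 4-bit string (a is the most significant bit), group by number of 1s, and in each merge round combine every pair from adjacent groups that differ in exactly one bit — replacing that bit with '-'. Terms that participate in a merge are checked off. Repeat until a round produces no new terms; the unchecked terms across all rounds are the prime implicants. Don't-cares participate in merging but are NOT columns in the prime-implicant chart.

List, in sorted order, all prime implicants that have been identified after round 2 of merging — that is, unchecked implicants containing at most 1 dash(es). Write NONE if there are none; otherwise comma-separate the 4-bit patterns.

size-2^0 implicants → 0000(✓)  0010(✓)  0101(✓)  0110(✓)  0111(✓)  1000(✓)  1001(✓)  1010(✓)  1100(✓)  1101(✓)  1110(✓)  1111(✓)
size-2^1 implicants → -000(✓)  -010(✓)  -101(✓)  -110(✓)  -111(✓)  0-10(✓)  00-0(✓)  01-1(✓)  011-(✓)  1-00(✓)  1-01(✓)  1-10(✓)  10-0(✓)  100-(✓)  11-0(✓)  11-1(✓)  110-(✓)  111-(✓)
size-2^2 implicants → --10  -0-0  -1-1  -11-  1--0  1-0-  11--
Unchecked terms (primes): --10, -0-0, -1-1, -11-, 1--0, 1-0-, 11--

NONE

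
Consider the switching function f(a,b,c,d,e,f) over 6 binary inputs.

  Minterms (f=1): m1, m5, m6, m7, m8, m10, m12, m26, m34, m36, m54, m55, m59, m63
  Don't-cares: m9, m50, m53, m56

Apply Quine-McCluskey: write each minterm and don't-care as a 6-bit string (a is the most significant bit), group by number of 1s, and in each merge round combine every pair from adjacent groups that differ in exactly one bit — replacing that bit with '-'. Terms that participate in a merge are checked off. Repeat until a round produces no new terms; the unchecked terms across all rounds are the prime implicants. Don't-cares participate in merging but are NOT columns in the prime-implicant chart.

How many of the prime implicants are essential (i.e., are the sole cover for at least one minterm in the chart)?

size-2^0 implicants → 000001(✓)  000101(✓)  000110(✓)  000111(✓)  001000(✓)  001001(✓)  001010(✓)  001100(✓)  011010(✓)  100010(✓)  100100  110010(✓)  110101(✓)  110110(✓)  110111(✓)  111000  111011(✓)  111111(✓)
size-2^1 implicants → 0-1010  00-001  000-01  0001-1  00011-  001-00  0010-0  00100-  1-0010  11-111  110-10  1101-1  11011-  111-11
Unchecked terms (primes): 0-1010, 00-001, 000-01, 0001-1, 00011-, 001-00, 0010-0, 00100-, 1-0010, 100100, 11-111, 110-10, 1101-1, 11011-, 111-11, 111000
Minterm coverage:
  m1 ⊆ 00-001,000-01
  m5 ⊆ 000-01,0001-1
  m6 ⊆ 00011- [E]
  m7 ⊆ 0001-1,00011-
  m8 ⊆ 001-00,0010-0,00100-
  m10 ⊆ 0-1010,0010-0
  m12 ⊆ 001-00 [E]
  m26 ⊆ 0-1010 [E]
  m34 ⊆ 1-0010 [E]
  m36 ⊆ 100100 [E]
  m54 ⊆ 110-10,11011-
  m55 ⊆ 11-111,1101-1,11011-
  m59 ⊆ 111-11 [E]
  m63 ⊆ 11-111,111-11
E = {0-1010, 00011-, 001-00, 1-0010, 100100, 111-11}

6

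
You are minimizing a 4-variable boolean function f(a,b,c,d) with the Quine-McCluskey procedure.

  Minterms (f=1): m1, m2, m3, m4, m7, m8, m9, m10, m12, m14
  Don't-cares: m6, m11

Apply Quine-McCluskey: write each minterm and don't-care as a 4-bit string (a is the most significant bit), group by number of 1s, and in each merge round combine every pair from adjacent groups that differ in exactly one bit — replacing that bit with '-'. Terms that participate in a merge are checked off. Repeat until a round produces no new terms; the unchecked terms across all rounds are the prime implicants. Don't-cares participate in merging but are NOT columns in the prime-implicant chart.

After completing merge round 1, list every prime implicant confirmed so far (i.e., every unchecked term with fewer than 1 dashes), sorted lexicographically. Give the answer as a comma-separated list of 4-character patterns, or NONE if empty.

NONE

Round 0: 0001✓ 0010✓ 0011✓ 0100✓ 0110✓ 0111✓ 1000✓ 1001✓ 1010✓ 1011✓ 1100✓ 1110✓
Round 1: -001✓ -010✓ -011✓ -100✓ -110✓ 0-10✓ 0-11✓ 00-1✓ 001-✓ 01-0✓ 011-✓ 1-00✓ 1-10✓ 10-0✓ 10-1✓ 100-✓ 101-✓ 11-0✓
Round 2: --10 -0-1 -01- -1-0 0-1- 1--0 10--
PIs = {--10, -0-1, -01-, -1-0, 0-1-, 1--0, 10--}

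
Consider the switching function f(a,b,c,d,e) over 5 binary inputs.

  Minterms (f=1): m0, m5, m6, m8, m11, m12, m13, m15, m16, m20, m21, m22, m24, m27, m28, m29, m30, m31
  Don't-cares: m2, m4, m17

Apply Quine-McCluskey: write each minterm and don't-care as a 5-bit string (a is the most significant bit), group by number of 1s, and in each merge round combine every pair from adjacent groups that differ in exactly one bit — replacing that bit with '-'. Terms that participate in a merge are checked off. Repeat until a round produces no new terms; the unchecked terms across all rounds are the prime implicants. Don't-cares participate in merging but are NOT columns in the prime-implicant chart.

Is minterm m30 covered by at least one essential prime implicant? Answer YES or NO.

NO

Round 0: 00000✓ 00010✓ 00100✓ 00101✓ 00110✓ 01000✓ 01011✓ 01100✓ 01101✓ 01111✓ 10000✓ 10001✓ 10100✓ 10101✓ 10110✓ 11000✓ 11011✓ 11100✓ 11101✓ 11110✓ 11111✓
Round 1: -0000✓ -0100✓ -0101✓ -0110✓ -1000✓ -1011✓ -1100✓ -1101✓ -1111✓ 0-000✓ 0-100✓ 0-101✓ 00-00✓ 00-10✓ 000-0✓ 001-0✓ 0010-✓ 01-00✓ 01-11✓ 011-1✓ 0110-✓ 1-000✓ 1-100✓ 1-101✓ 1-110✓ 10-00✓ 10-01✓ 1000-✓ 101-0✓ 1010-✓ 11-00✓ 11-11✓ 111-0✓ 111-1✓ 1110-✓ 1111-✓
Round 2: --000✓ --100✓ --101✓ -0-00✓ -01-0 -010-✓ -1-00✓ -1-11 -11-1 -110-✓ 0--00✓ 0-10-✓ 00--0 1--00✓ 1-1-0 1-10-✓ 10-0- 111--
Round 3: ---00 --10-
PIs = {---00, --10-, -01-0, -1-11, -11-1, 00--0, 1-1-0, 10-0-, 111--}
Coverage chart:
  m0: ---00,00--0
  m5: --10- ←essential
  m6: -01-0,00--0
  m8: ---00 ←essential
  m11: -1-11 ←essential
  m12: ---00,--10-
  m13: --10-,-11-1
  m15: -1-11,-11-1
  m16: ---00,10-0-
  m20: ---00,--10-,-01-0,1-1-0,10-0-
  m21: --10-,10-0-
  m22: -01-0,1-1-0
  m24: ---00 ←essential
  m27: -1-11 ←essential
  m28: ---00,--10-,1-1-0,111--
  m29: --10-,-11-1,111--
  m30: 1-1-0,111--
  m31: -1-11,-11-1,111--
Essential: ---00, --10-, -1-11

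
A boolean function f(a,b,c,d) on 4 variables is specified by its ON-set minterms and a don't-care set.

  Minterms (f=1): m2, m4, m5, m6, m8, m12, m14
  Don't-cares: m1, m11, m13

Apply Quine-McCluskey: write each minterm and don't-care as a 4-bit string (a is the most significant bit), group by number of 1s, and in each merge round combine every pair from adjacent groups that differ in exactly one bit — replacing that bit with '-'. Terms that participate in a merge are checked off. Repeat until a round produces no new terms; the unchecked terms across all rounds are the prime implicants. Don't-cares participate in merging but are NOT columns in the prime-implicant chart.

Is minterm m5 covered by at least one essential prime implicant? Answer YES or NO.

size-2^0 implicants → 0001(✓)  0010(✓)  0100(✓)  0101(✓)  0110(✓)  1000(✓)  1011  1100(✓)  1101(✓)  1110(✓)
size-2^1 implicants → -100(✓)  -101(✓)  -110(✓)  0-01  0-10  01-0(✓)  010-(✓)  1-00  11-0(✓)  110-(✓)
size-2^2 implicants → -1-0  -10-
Unchecked terms (primes): -1-0, -10-, 0-01, 0-10, 1-00, 1011
Minterm coverage:
  m2 ⊆ 0-10 [E]
  m4 ⊆ -1-0,-10-
  m5 ⊆ -10-,0-01
  m6 ⊆ -1-0,0-10
  m8 ⊆ 1-00 [E]
  m12 ⊆ -1-0,-10-,1-00
  m14 ⊆ -1-0 [E]
E = {-1-0, 0-10, 1-00}

NO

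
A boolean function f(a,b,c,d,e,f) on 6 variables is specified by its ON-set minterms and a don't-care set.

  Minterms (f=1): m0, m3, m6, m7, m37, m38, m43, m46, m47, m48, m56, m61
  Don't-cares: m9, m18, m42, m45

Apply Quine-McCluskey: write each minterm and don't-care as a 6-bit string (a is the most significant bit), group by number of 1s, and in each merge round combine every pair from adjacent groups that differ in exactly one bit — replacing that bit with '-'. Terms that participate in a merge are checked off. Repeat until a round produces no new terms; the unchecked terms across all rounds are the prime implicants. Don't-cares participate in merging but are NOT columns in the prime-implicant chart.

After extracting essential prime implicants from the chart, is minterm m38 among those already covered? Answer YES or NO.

NO

[col 0] 000000, 000011*, 000110*, 000111*, 001001, 010010, 100101*, 100110*, 101010*, 101011*, 101101*, 101110*, 101111*, 110000*, 111000*, 111101*
[col 1] -00110, 000-11, 00011-, 1-1101, 10-101, 10-110, 101-10*, 101-11*, 10101-*, 1011-1, 10111-*, 11-000
[col 2] 101-1-
Prime implicants: -00110, 000-11, 000000, 00011-, 001001, 010010, 1-1101, 10-101, 10-110, 101-1-, 1011-1, 11-000
PI chart (minterm → PIs covering it):
  0 | 000000  (sole → essential)
  3 | 000-11  (sole → essential)
  6 | -00110,00011-
  7 | 000-11,00011-
  37 | 10-101  (sole → essential)
  38 | -00110,10-110
  43 | 101-1-  (sole → essential)
  46 | 10-110,101-1-
  47 | 101-1-,1011-1
  48 | 11-000  (sole → essential)
  56 | 11-000  (sole → essential)
  61 | 1-1101  (sole → essential)
Essential prime implicants: 000-11, 000000, 1-1101, 10-101, 101-1-, 11-000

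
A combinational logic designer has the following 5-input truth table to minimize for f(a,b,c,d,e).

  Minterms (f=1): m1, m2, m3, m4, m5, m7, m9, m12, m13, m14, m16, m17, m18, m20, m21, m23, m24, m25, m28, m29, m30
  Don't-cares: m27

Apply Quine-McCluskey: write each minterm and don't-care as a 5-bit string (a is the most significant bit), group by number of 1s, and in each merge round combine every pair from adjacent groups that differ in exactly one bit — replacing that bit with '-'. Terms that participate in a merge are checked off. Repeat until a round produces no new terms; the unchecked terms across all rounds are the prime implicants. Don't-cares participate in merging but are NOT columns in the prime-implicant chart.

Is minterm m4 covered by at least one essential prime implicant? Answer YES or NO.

[col 0] 00001*, 00010*, 00011*, 00100*, 00101*, 00111*, 01001*, 01100*, 01101*, 01110*, 10000*, 10001*, 10010*, 10100*, 10101*, 10111*, 11000*, 11001*, 11011*, 11100*, 11101*, 11110*
[col 1] -0001*, -0010, -0100*, -0101*, -0111*, -1001*, -1100*, -1101*, -1110*, 0-001*, 0-100*, 0-101*, 00-01*, 00-11*, 000-1*, 0001-, 001-1*, 0010-*, 01-01*, 011-0*, 0110-*, 1-000*, 1-001*, 1-100*, 1-101*, 10-00*, 10-01*, 100-0, 1000-*, 101-1*, 1010-*, 11-00*, 11-01*, 110-1, 1100-*, 111-0*, 1110-*
[col 2] --001*, --100*, --101*, -0-01*, -01-1, -010-*, -1-01*, -11-0, -110-*, 0--01*, 0-10-*, 00--1, 1--00*, 1--01*, 1-00-*, 1-10-*, 10-0-*, 11-0-*
[col 3] ---01, --10-, 1--0-
Prime implicants: ---01, --10-, -0010, -01-1, -11-0, 00--1, 0001-, 1--0-, 100-0, 110-1
PI chart (minterm → PIs covering it):
  1 | ---01,00--1
  2 | -0010,0001-
  3 | 00--1,0001-
  4 | --10-  (sole → essential)
  5 | ---01,--10-,-01-1,00--1
  7 | -01-1,00--1
  9 | ---01  (sole → essential)
  12 | --10-,-11-0
  13 | ---01,--10-
  14 | -11-0  (sole → essential)
  16 | 1--0-,100-0
  17 | ---01,1--0-
  18 | -0010,100-0
  20 | --10-,1--0-
  21 | ---01,--10-,-01-1,1--0-
  23 | -01-1  (sole → essential)
  24 | 1--0-  (sole → essential)
  25 | ---01,1--0-,110-1
  28 | --10-,-11-0,1--0-
  29 | ---01,--10-,1--0-
  30 | -11-0  (sole → essential)
Essential prime implicants: ---01, --10-, -01-1, -11-0, 1--0-

YES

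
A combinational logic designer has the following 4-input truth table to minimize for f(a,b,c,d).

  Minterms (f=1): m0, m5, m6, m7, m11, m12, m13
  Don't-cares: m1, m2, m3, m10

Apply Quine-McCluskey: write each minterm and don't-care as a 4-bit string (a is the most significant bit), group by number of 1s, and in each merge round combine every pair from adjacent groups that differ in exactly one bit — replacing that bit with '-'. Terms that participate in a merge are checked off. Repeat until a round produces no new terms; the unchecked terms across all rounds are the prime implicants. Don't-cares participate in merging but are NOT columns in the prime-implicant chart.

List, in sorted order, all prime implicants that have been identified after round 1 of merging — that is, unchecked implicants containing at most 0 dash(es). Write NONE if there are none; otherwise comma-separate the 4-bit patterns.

NONE

size-2^0 implicants → 0000(✓)  0001(✓)  0010(✓)  0011(✓)  0101(✓)  0110(✓)  0111(✓)  1010(✓)  1011(✓)  1100(✓)  1101(✓)
size-2^1 implicants → -010(✓)  -011(✓)  -101  0-01(✓)  0-10(✓)  0-11(✓)  00-0(✓)  00-1(✓)  000-(✓)  001-(✓)  01-1(✓)  011-(✓)  101-(✓)  110-
size-2^2 implicants → -01-  0--1  0-1-  00--
Unchecked terms (primes): -01-, -101, 0--1, 0-1-, 00--, 110-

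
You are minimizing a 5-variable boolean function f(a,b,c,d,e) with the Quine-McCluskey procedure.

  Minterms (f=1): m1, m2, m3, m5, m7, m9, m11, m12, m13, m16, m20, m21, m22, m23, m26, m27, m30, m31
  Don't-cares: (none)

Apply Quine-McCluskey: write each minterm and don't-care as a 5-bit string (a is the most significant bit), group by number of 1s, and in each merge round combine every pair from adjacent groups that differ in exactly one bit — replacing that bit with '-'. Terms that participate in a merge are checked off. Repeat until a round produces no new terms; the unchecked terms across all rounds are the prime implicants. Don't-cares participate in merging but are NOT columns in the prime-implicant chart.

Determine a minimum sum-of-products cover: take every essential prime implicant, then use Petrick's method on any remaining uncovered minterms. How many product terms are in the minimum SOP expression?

7

Round 0: 00001✓ 00010✓ 00011✓ 00101✓ 00111✓ 01001✓ 01011✓ 01100✓ 01101✓ 10000✓ 10100✓ 10101✓ 10110✓ 10111✓ 11010✓ 11011✓ 11110✓ 11111✓
Round 1: -0101✓ -0111✓ -1011 0-001✓ 0-011✓ 0-101✓ 00-01✓ 00-11✓ 000-1✓ 0001- 001-1✓ 01-01✓ 010-1✓ 0110- 1-110✓ 1-111✓ 10-00 101-0✓ 101-1✓ 1010-✓ 1011-✓ 11-10✓ 11-11✓ 1101-✓ 1111-✓
Round 2: -01-1 0--01 0-0-1 00--1 1-11- 101-- 11-1-
PIs = {-01-1, -1011, 0--01, 0-0-1, 00--1, 0001-, 0110-, 1-11-, 10-00, 101--, 11-1-}
Coverage chart:
  m1: 0--01,0-0-1,00--1
  m2: 0001- ←essential
  m3: 0-0-1,00--1,0001-
  m5: -01-1,0--01,00--1
  m7: -01-1,00--1
  m9: 0--01,0-0-1
  m11: -1011,0-0-1
  m12: 0110- ←essential
  m13: 0--01,0110-
  m16: 10-00 ←essential
  m20: 10-00,101--
  m21: -01-1,101--
  m22: 1-11-,101--
  m23: -01-1,1-11-,101--
  m26: 11-1- ←essential
  m27: -1011,11-1-
  m30: 1-11-,11-1-
  m31: 1-11-,11-1-
Essential: 0001-, 0110-, 10-00, 11-1-
Petrick residual → -01-1, 0-0-1, 1-11-
Min cover (7 terms): b'ce + a'c'e + a'b'c'd + a'bcd' + acd + ab'd'e' + abd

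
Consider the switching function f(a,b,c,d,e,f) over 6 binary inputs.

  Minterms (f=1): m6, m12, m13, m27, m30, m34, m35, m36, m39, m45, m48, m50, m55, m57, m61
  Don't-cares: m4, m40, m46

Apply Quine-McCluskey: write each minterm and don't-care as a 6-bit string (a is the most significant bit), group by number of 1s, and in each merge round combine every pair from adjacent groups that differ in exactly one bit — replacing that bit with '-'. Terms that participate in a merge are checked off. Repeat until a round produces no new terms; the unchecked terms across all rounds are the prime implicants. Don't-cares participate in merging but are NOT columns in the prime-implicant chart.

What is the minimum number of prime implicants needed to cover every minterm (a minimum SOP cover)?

10

[col 0] 000100*, 000110*, 001100*, 001101*, 011011, 011110, 100010*, 100011*, 100100*, 100111*, 101000, 101101*, 101110, 110000*, 110010*, 110111*, 111001*, 111101*
[col 1] -00100, -01101, 00-100, 0001-0, 00110-, 1-0010, 1-0111, 1-1101, 100-11, 10001-, 1100-0, 111-01
Prime implicants: -00100, -01101, 00-100, 0001-0, 00110-, 011011, 011110, 1-0010, 1-0111, 1-1101, 100-11, 10001-, 101000, 101110, 1100-0, 111-01
PI chart (minterm → PIs covering it):
  6 | 0001-0  (sole → essential)
  12 | 00-100,00110-
  13 | -01101,00110-
  27 | 011011  (sole → essential)
  30 | 011110  (sole → essential)
  34 | 1-0010,10001-
  35 | 100-11,10001-
  36 | -00100  (sole → essential)
  39 | 1-0111,100-11
  45 | -01101,1-1101
  48 | 1100-0  (sole → essential)
  50 | 1-0010,1100-0
  55 | 1-0111  (sole → essential)
  57 | 111-01  (sole → essential)
  61 | 1-1101,111-01
Essential prime implicants: -00100, 0001-0, 011011, 011110, 1-0111, 1100-0, 111-01
Petrick residual → -01101, 00-100, 10001-
Minimum SOP uses 10 PIs: b'c'de'f' + b'cde'f + a'b'de'f' + a'b'c'df' + a'bcd'ef + a'bcdef' + ac'def + ab'c'd'e + abc'd'f' + abce'f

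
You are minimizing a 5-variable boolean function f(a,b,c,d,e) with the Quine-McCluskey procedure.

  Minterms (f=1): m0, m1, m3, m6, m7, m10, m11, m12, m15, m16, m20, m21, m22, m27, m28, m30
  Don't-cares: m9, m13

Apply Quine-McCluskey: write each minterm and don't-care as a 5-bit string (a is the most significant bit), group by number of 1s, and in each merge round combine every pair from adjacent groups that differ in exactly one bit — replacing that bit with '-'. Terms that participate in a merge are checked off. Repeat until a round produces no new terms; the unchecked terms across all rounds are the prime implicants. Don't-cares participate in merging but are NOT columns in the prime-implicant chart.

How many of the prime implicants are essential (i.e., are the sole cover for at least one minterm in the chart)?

4

size-2^0 implicants → 00000(✓)  00001(✓)  00011(✓)  00110(✓)  00111(✓)  01001(✓)  01010(✓)  01011(✓)  01100(✓)  01101(✓)  01111(✓)  10000(✓)  10100(✓)  10101(✓)  10110(✓)  11011(✓)  11100(✓)  11110(✓)
size-2^1 implicants → -0000  -0110  -1011  -1100  0-001(✓)  0-011(✓)  0-111(✓)  00-11(✓)  000-1(✓)  0000-  0011-  01-01(✓)  01-11(✓)  010-1(✓)  0101-  011-1(✓)  0110-  1-100(✓)  1-110(✓)  10-00  101-0(✓)  1010-  111-0(✓)
size-2^2 implicants → 0--11  0-0-1  01--1  1-1-0
Unchecked terms (primes): -0000, -0110, -1011, -1100, 0--11, 0-0-1, 0000-, 0011-, 01--1, 0101-, 0110-, 1-1-0, 10-00, 1010-
Minterm coverage:
  m0 ⊆ -0000,0000-
  m1 ⊆ 0-0-1,0000-
  m3 ⊆ 0--11,0-0-1
  m6 ⊆ -0110,0011-
  m7 ⊆ 0--11,0011-
  m10 ⊆ 0101- [E]
  m11 ⊆ -1011,0--11,0-0-1,01--1,0101-
  m12 ⊆ -1100,0110-
  m15 ⊆ 0--11,01--1
  m16 ⊆ -0000,10-00
  m20 ⊆ 1-1-0,10-00,1010-
  m21 ⊆ 1010- [E]
  m22 ⊆ -0110,1-1-0
  m27 ⊆ -1011 [E]
  m28 ⊆ -1100,1-1-0
  m30 ⊆ 1-1-0 [E]
E = {-1011, 0101-, 1-1-0, 1010-}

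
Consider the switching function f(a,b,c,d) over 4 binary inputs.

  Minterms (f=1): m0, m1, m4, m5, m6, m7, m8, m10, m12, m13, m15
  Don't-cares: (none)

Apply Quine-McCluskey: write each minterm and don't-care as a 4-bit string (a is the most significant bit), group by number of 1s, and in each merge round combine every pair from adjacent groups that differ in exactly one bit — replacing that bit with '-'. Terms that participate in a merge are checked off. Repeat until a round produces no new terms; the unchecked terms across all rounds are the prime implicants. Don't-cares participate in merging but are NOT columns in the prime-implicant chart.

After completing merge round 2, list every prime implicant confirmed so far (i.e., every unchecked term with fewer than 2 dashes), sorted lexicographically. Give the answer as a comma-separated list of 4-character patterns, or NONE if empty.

Round 0: 0000✓ 0001✓ 0100✓ 0101✓ 0110✓ 0111✓ 1000✓ 1010✓ 1100✓ 1101✓ 1111✓
Round 1: -000✓ -100✓ -101✓ -111✓ 0-00✓ 0-01✓ 000-✓ 01-0✓ 01-1✓ 010-✓ 011-✓ 1-00✓ 10-0 11-1✓ 110-✓
Round 2: --00 -1-1 -10- 0-0- 01--
PIs = {--00, -1-1, -10-, 0-0-, 01--, 10-0}

10-0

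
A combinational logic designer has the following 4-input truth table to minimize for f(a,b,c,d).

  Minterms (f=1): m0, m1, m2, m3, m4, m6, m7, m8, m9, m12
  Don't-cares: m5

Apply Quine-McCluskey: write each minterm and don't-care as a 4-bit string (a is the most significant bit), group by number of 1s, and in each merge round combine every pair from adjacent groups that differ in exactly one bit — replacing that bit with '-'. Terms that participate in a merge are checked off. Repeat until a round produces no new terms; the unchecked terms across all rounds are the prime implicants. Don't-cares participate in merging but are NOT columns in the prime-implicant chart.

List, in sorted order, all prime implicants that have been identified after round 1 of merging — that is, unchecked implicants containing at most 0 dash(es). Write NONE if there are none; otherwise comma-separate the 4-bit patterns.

NONE

[col 0] 0000*, 0001*, 0010*, 0011*, 0100*, 0101*, 0110*, 0111*, 1000*, 1001*, 1100*
[col 1] -000*, -001*, -100*, 0-00*, 0-01*, 0-10*, 0-11*, 00-0*, 00-1*, 000-*, 001-*, 01-0*, 01-1*, 010-*, 011-*, 1-00*, 100-*
[col 2] --00, -00-, 0--0*, 0--1*, 0-0-*, 0-1-*, 00--*, 01--*
[col 3] 0---
Prime implicants: --00, -00-, 0---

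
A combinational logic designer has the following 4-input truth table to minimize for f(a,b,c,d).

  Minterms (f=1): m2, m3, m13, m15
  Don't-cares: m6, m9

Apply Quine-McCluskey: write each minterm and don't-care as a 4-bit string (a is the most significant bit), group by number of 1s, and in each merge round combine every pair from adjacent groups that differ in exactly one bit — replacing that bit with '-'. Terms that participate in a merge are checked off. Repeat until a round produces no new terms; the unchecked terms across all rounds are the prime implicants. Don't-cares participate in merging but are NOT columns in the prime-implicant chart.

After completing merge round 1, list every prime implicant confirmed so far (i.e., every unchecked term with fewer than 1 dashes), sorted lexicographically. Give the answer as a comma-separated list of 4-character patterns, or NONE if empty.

Round 0: 0010✓ 0011✓ 0110✓ 1001✓ 1101✓ 1111✓
Round 1: 0-10 001- 1-01 11-1
PIs = {0-10, 001-, 1-01, 11-1}

NONE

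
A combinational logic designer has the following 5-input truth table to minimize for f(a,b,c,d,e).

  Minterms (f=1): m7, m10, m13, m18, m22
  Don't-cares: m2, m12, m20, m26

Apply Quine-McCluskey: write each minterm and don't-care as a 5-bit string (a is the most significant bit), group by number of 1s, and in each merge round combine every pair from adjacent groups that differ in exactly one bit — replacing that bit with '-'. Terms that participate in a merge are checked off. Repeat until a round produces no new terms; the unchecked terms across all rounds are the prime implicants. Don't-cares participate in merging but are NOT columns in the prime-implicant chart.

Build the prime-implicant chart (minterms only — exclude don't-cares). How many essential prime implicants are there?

Round 0: 00010✓ 00111 01010✓ 01100✓ 01101✓ 10010✓ 10100✓ 10110✓ 11010✓
Round 1: -0010✓ -1010✓ 0-010✓ 0110- 1-010✓ 10-10 101-0
Round 2: --010
PIs = {--010, 00111, 0110-, 10-10, 101-0}
Coverage chart:
  m7: 00111 ←essential
  m10: --010 ←essential
  m13: 0110- ←essential
  m18: --010,10-10
  m22: 10-10,101-0
Essential: --010, 00111, 0110-

3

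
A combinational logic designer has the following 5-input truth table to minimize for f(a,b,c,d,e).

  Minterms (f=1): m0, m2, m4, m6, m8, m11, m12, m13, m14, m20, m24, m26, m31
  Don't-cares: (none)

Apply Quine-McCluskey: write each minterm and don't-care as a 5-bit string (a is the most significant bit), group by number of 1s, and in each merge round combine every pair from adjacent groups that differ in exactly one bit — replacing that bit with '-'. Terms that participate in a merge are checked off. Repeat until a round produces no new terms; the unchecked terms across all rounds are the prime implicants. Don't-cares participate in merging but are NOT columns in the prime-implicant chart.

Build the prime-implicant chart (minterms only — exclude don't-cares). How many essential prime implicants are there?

[col 0] 00000*, 00010*, 00100*, 00110*, 01000*, 01011, 01100*, 01101*, 01110*, 10100*, 11000*, 11010*, 11111
[col 1] -0100, -1000, 0-000*, 0-100*, 0-110*, 00-00*, 00-10*, 000-0*, 001-0*, 01-00*, 011-0*, 0110-, 110-0
[col 2] 0--00, 0-1-0, 00--0
Prime implicants: -0100, -1000, 0--00, 0-1-0, 00--0, 01011, 0110-, 110-0, 11111
PI chart (minterm → PIs covering it):
  0 | 0--00,00--0
  2 | 00--0  (sole → essential)
  4 | -0100,0--00,0-1-0,00--0
  6 | 0-1-0,00--0
  8 | -1000,0--00
  11 | 01011  (sole → essential)
  12 | 0--00,0-1-0,0110-
  13 | 0110-  (sole → essential)
  14 | 0-1-0  (sole → essential)
  20 | -0100  (sole → essential)
  24 | -1000,110-0
  26 | 110-0  (sole → essential)
  31 | 11111  (sole → essential)
Essential prime implicants: -0100, 0-1-0, 00--0, 01011, 0110-, 110-0, 11111

7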